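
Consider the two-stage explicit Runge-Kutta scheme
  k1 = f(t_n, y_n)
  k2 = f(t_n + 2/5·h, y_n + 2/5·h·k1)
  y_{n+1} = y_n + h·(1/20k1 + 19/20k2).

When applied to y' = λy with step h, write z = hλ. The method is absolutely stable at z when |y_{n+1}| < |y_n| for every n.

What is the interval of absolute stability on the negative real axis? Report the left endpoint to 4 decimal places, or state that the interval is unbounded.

With y'=λy (z=hλ):
  k1=λy_n ⇒ h·k1=z·y_n;  k2=λ(1+2/5z)y_n ⇒ h·k2=z(1+2/5z)y_n
  y_{n+1}/y_n = 1 + 1/20z + 19/20z(1+2/5z) = 1 + z + 19/50z²
  Hence R(z) = 1 + z + 19/50z².

Solve |R(x)|<1 on ℝ⁻.
x=-0.7: |R|=0.4862
R=1: x+19/50x²=0 ⇒ x=−50/19=-2.6316; min R=1−1/(4·19/50)=0.3421>−1
Confirm numerically:
  x=-2.566: |R|=0.93606 <1
  x=-2.271: |R|=0.68883 <1
  x=-1.530: |R|=0.35954 <1
  x=-2.996: |R|=1.41489 >1
  x=-2.718: |R|=1.08926 >1
So |R|<1 on (-2.6316, 0).

(-2.6316, 0).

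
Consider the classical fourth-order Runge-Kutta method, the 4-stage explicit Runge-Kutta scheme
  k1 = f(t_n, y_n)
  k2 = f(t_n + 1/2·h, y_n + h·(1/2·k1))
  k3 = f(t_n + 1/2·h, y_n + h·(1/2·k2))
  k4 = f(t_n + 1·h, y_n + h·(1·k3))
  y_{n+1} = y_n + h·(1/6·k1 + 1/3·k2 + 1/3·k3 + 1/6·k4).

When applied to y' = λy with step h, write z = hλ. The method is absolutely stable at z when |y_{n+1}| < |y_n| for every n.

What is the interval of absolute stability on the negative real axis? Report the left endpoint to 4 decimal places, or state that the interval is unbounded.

Set f=λy, z=hλ:
  order 4, 4-stage ⇒ R(z)=1+z+z^2/2+z^3/6+z^4/24
  (e.g. R(-0.47)=0.62518, |R|=0.62518)

Need |R(x)|<1, x<0.
x=-0.47: |R|=0.6252
|R(-2.82)|=1.0536 |R(-1.82)|=0.2886 |R(-1.7)|=0.2742
Bisect:
  x_lo=-3.3703 |R|=2.3046  x_hi=-0.1552 |R|=0.8563
  mid=-1.76273 |R|=0.28030 →hi
  mid=-2.56651 |R|=0.71723 →hi
  mid=-2.96839 |R|=1.31302 →lo
  mid=-2.76745 |R|=0.97343 →hi
  mid=-2.86792 |R|=1.13189 →lo
  mid=-2.81768 |R|=1.04994 →lo
  mid=-2.79257 |R|=1.01102 →lo
  ...
  [-2.78531,-2.78511] ⇒ x*=-2.7853
Stable set (-2.7853, 0).

z∈(-2.7853,0).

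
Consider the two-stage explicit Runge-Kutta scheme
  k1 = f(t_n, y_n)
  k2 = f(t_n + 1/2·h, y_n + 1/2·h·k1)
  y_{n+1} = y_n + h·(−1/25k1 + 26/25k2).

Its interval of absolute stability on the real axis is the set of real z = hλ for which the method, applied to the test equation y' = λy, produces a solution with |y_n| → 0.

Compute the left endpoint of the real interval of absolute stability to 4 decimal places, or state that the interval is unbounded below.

z* = -1.9231.

On y'=λy, z=hλ:
  k1=λy_n ⇒ h·k1=z·y_n;  k2=λ(1+1/2z)y_n ⇒ h·k2=z(1+1/2z)y_n
  y_{n+1}/y_n = 1 − 1/25z + 26/25z(1+1/2z) = 1 + z + 13/25z²
  ⇒ R(z) = 1 + z + 13/25z².

Need |R(x)|<1, x<0.
x=-0.71: |R|=0.5521
R=1: x+13/25x²=0 ⇒ x=−25/13=-1.9231; min R=1−1/(4·13/25)=0.5192>−1
Confirm numerically:
  x=-1.526: |R|=0.68491 <1
  x=-0.892: |R|=0.52175 <1
  x=-0.820: |R|=0.52965 <1
  x=-2.381: |R|=1.56696 >1
  x=-2.214: |R|=1.33493 >1
So |R|<1 on (-1.9231, 0).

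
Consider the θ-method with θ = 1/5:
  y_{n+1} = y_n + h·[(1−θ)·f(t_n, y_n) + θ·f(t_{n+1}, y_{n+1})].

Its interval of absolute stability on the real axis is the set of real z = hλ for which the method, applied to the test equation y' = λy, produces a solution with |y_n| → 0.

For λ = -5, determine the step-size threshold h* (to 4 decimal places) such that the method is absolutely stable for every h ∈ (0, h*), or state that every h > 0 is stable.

On y'=λy, z=hλ:
  y_{n+1} = y_n + z·[4/5·y_n + 1/5·y_{n+1}] ⇒ (1 − 1/5z)y_{n+1} = (1 + 4/5z)y_n
  ⇒ R(z) = (1 + 4/5z)/(1 − 1/5z).

Need |R(x)|<1, x<0.
x=-1.36: |R|=0.0692
R=−1: 1+4/5x = −1+1/5x ⇒ -3/5x=2 ⇒ x=2/(-3/5)=-3.3333
Confirm numerically:
  x=-3.272: |R|=0.97776 <1
  x=-3.215: |R|=0.95679 <1
  x=-2.911: |R|=0.83984 <1
  x=-3.796: |R|=1.15780 >1
  x=-3.384: |R|=1.01813 >1
So |R|<1 on (-3.3333, 0).

(-3.3333,0); λ=-5 ⇒ h* = (10/3)/5 = 0.6667.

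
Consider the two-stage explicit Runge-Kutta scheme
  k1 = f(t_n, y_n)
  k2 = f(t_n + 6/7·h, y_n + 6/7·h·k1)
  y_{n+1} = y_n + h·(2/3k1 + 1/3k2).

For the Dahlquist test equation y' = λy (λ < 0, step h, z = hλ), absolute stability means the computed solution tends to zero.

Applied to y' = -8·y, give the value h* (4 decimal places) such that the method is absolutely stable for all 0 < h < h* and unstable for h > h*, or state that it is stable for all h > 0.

With y'=λy (z=hλ):
  k1=λy_n ⇒ h·k1=z·y_n;  k2=λ(1+6/7z)y_n ⇒ h·k2=z(1+6/7z)y_n
  y_{n+1}/y_n = 1 + 2/3z + 1/3z(1+6/7z) = 1 + z + 2/7z²
  Hence R(z) = 1 + z + 2/7z².

Boundary: |R(x)|=1, x<0.
x=-0.73: |R|=0.4223
R=1: x+2/7x²=0 ⇒ x=−7/2=-3.5000; min R=1−1/(4·2/7)=0.1250>−1
Confirm numerically:
  x=-2.673: |R|=0.36841 <1
  x=-2.544: |R|=0.30512 <1
  x=-2.456: |R|=0.26741 <1
  x=-2.180: |R|=0.17783 <1
  x=-3.808: |R|=1.33510 >1
  x=-3.592: |R|=1.09442 >1
  x=-3.531: |R|=1.03127 >1
Stable set (-3.5000, 0).

(-3.5000,0); λ=-8 ⇒ h* = (7/2)/8 = 0.4375.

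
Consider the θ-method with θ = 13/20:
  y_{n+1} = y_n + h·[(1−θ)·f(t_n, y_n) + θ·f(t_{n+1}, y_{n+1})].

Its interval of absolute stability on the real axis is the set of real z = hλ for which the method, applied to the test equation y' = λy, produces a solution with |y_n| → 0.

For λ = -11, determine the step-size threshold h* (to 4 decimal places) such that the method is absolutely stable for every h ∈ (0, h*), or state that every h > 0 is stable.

On y'=λy, z=hλ:
  y_{n+1} = y_n + z·[7/20·y_n + 13/20·y_{n+1}] ⇒ (1 − 13/20z)y_{n+1} = (1 + 7/20z)y_n
  so R(z) = (1 + 7/20z)/(1 − 13/20z).

Boundary: |R(x)|=1, x<0.
x=-1.73: |R|=0.1857
x=-2: |R|=0.1304
x=-10: |R|=0.3333
x=-100: |R|=0.5152
θ=13/20≥1/2 ⇒ |1+7/20x|<|1−13/20x| ∀x<0 ⇒ stable on all of ℝ⁻.

(−∞, 0) — no finite endpoint. Any h>0 works for λ=-11.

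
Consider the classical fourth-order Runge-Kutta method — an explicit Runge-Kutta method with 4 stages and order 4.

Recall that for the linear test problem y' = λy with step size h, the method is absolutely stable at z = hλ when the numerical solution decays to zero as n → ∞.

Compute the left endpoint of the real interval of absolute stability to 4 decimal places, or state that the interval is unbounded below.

z* = -2.7853.

Set f=λy, z=hλ:
  order 4, 4-stage ⇒ R(z)=1+z+z^2/2+z^3/6+z^4/24
  (e.g. R(-0.33)=0.71895, |R|=0.71895)

Boundary: |R(x)|=1, x<0.
x=-0.33: |R|=0.7190
|R(-1.99)|=0.3300 |R(-1.64)|=0.2711 |R(-1.5)|=0.2734
Bisect:
  x_lo=-3.5995 |R|=3.1003  x_hi=-0.2131 |R|=0.8081
  mid=-1.90629 |R|=0.30635 →hi
  mid=-2.75287 |R|=0.95221 →hi
  mid=-3.17617 |R|=1.76799 →lo
  mid=-2.96452 |R|=1.30560 →lo
  mid=-2.85870 |R|=1.11643 →lo
  mid=-2.80579 |R|=1.03134 →lo
  mid=-2.77933 |R|=0.99105 →hi
  mid=-2.79256 |R|=1.01101 →lo
  ...
  [-2.78532,-2.78512] ⇒ x*=-2.7853
Stable set (-2.7853, 0).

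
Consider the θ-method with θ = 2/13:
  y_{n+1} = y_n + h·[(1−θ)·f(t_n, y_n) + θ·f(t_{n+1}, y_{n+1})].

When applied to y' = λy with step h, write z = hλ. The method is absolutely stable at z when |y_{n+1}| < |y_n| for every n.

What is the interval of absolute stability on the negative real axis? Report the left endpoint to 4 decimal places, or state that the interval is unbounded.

With y'=λy (z=hλ):
  y_{n+1} = y_n + z·[11/13·y_n + 2/13·y_{n+1}] ⇒ (1 − 2/13z)y_{n+1} = (1 + 11/13z)y_n
  ⇒ R(z) = (1 + 11/13z)/(1 − 2/13z).

Need |R(x)|<1, x<0.
x=-1.1: |R|=0.0592
R=−1: 1+11/13x = −1+2/13x ⇒ -9/13x=2 ⇒ x=2/(-9/13)=-2.8889
Confirm numerically:
  x=-2.584: |R|=0.84897 <1
  x=-2.360: |R|=0.73138 <1
  x=-1.618: |R|=0.29552 <1
  x=-3.235: |R|=1.15999 >1
  x=-3.143: |R|=1.11858 >1
  x=-3.031: |R|=1.06710 >1
Interval (-2.8889, 0).

z∈(-2.8889,0).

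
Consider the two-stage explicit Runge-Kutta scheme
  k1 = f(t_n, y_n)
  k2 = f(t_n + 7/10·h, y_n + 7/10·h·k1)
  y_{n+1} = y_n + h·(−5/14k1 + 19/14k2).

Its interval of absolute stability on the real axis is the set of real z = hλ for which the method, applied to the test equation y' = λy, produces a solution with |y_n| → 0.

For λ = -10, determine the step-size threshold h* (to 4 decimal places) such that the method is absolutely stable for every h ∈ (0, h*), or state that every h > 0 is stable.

Set f=λy, z=hλ:
  k1=λy_n ⇒ h·k1=z·y_n;  k2=λ(1+7/10z)y_n ⇒ h·k2=z(1+7/10z)y_n
  y_{n+1}/y_n = 1 − 5/14z + 19/14z(1+7/10z) = 1 + z + 19/20z²
  R(z) = 1 + z + 19/20z².

Find x<0 with |R(x)|<1.
x=-0.58: |R|=0.7396
R=1: x+19/20x²=0 ⇒ x=−20/19=-1.0526; min R=1−1/(4·19/20)=0.7368>−1
Confirm numerically:
  x=-0.909: |R|=0.87597 <1
  x=-0.513: |R|=0.73701 <1
  x=-0.442: |R|=0.74360 <1
  x=-1.651: |R|=1.93851 >1
  x=-1.408: |R|=1.47534 >1
  x=-1.296: |R|=1.29964 >1
So |R|<1 on (-1.0526, 0).

(-1.0526,0); λ=-10 ⇒ h* = (20/19)/10 = 0.1053.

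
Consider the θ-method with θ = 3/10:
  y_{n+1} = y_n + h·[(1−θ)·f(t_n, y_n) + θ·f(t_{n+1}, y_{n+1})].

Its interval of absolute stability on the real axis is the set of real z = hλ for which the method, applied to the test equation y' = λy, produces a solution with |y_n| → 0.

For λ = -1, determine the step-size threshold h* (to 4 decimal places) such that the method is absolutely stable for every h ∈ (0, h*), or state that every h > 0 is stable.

(-5.0000,0); λ=-1 ⇒ h* = (5)/1 = 5.0000.

With y'=λy (z=hλ):
  y_{n+1} = y_n + z·[7/10·y_n + 3/10·y_{n+1}] ⇒ (1 − 3/10z)y_{n+1} = (1 + 7/10z)y_n
  Hence R(z) = (1 + 7/10z)/(1 − 3/10z).

Solve |R(x)|<1 on ℝ⁻.
x=-1.26: |R|=0.0856
R=−1: 1+7/10x = −1+3/10x ⇒ -2/5x=2 ⇒ x=2/(-2/5)=-5.0000
Confirm numerically:
  x=-4.556: |R|=0.92496 <1
  x=-4.137: |R|=0.84597 <1
  x=-2.458: |R|=0.41476 <1
  x=-2.412: |R|=0.39940 <1
  x=-5.297: |R|=1.04588 >1
  x=-5.249: |R|=1.03868 >1
  x=-5.106: |R|=1.01675 >1
Interval (-5.0000, 0).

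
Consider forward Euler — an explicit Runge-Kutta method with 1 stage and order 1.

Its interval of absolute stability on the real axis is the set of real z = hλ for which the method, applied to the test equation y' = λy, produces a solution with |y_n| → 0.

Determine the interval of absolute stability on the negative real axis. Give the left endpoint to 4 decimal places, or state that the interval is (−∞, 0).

z∈(-2.0000,0).

Set f=λy, z=hλ:
  order 1, 1-stage ⇒ R(z)=1+z
  (e.g. R(-1.42)=-0.42000, |R|=0.42000)

Find x<0 with |R(x)|<1.
x=-1.42: |R|=0.4200
|R(-2.2)|=1.2000 |R(-2.14)|=1.1400 |R(-1.77)|=0.7700
Bisect:
  x_lo=-2.3241 |R|=1.3241  x_hi=-0.2075 |R|=0.7925
  mid=-1.26579 |R|=0.26579 →hi
  mid=-1.79492 |R|=0.79492 →hi
  mid=-2.05949 |R|=1.05949 →lo
  mid=-1.92721 |R|=0.92721 →hi
  mid=-1.99335 |R|=0.99335 →hi
  mid=-2.02642 |R|=1.02642 →lo
  mid=-2.00989 |R|=1.00989 →lo
  ...
  [-2.00007,-1.99994] ⇒ x*=-2.0000
Interval (-2.0000, 0).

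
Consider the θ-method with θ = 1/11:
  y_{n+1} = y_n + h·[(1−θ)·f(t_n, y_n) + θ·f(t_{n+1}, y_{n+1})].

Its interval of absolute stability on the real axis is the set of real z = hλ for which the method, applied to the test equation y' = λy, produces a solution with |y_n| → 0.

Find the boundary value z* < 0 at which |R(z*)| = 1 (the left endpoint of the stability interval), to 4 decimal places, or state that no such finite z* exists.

left endpoint -2.4444.

On y'=λy, z=hλ:
  y_{n+1} = y_n + z·[10/11·y_n + 1/11·y_{n+1}] ⇒ (1 − 1/11z)y_{n+1} = (1 + 10/11z)y_n
  R(z) = (1 + 10/11z)/(1 − 1/11z).

Find x<0 with |R(x)|<1.
x=-0.93: |R|=0.1425
R=−1: 1+10/11x = −1+1/11x ⇒ -9/11x=2 ⇒ x=2/(-9/11)=-2.4444
Confirm numerically:
  x=-2.135: |R|=0.78797 <1
  x=-1.886: |R|=0.60996 <1
  x=-1.607: |R|=0.40216 <1
  x=-1.593: |R|=0.39149 <1
  x=-2.884: |R|=1.28493 >1
  x=-2.723: |R|=1.18269 >1
Stable set (-2.4444, 0).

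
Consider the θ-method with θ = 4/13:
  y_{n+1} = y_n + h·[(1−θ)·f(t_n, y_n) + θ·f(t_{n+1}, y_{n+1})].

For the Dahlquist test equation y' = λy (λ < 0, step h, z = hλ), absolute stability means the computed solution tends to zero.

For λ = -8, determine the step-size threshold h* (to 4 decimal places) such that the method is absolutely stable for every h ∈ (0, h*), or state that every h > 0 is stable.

On y'=λy, z=hλ:
  y_{n+1} = y_n + z·[9/13·y_n + 4/13·y_{n+1}] ⇒ (1 − 4/13z)y_{n+1} = (1 + 9/13z)y_n
  R(z) = (1 + 9/13z)/(1 − 4/13z).

Find x<0 with |R(x)|<1.
x=-1.33: |R|=0.0562
R=−1: 1+9/13x = −1+4/13x ⇒ -5/13x=2 ⇒ x=2/(-5/13)=-5.2000
Confirm numerically:
  x=-5.033: |R|=0.97480 <1
  x=-3.920: |R|=0.77685 <1
  x=-3.150: |R|=0.59961 <1
  x=-3.039: |R|=0.57048 <1
  x=-5.788: |R|=1.08132 >1
  x=-5.521: |R|=1.04575 >1
  x=-5.390: |R|=1.02749 >1
Stable set (-5.2000, 0).

(-5.2000,0); λ=-8 ⇒ h* = (26/5)/8 = 0.6500.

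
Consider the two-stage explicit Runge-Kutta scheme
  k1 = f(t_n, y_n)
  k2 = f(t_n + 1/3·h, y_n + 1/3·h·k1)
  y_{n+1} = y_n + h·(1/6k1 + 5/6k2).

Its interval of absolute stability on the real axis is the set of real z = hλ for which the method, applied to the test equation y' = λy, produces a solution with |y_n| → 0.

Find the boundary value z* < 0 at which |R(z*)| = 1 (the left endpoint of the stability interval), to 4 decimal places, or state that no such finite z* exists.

On y'=λy, z=hλ:
  k1=λy_n ⇒ h·k1=z·y_n;  k2=λ(1+1/3z)y_n ⇒ h·k2=z(1+1/3z)y_n
  y_{n+1}/y_n = 1 + 1/6z + 5/6z(1+1/3z) = 1 + z + 5/18z²
  ⇒ R(z) = 1 + z + 5/18z².

Solve |R(x)|<1 on ℝ⁻.
x=-0.92: |R|=0.3151
R=1: x+5/18x²=0 ⇒ x=−18/5=-3.6000; min R=1−1/(4·5/18)=0.1000>−1
Confirm numerically:
  x=-3.549: |R|=0.94972 <1
  x=-1.823: |R|=0.10015 <1
  x=-1.632: |R|=0.10784 <1
  x=-1.566: |R|=0.11521 <1
  x=-3.942: |R|=1.37449 >1
  x=-3.805: |R|=1.21667 >1
  x=-3.712: |R|=1.11548 >1
Interval (-3.6000, 0).

z* = -3.6000.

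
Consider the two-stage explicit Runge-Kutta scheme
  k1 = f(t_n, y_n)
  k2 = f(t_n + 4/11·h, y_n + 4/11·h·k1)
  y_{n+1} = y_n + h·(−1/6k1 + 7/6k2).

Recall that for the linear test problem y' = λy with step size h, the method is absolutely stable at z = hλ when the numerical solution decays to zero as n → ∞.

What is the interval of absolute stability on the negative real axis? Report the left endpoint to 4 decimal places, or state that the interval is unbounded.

On y'=λy, z=hλ:
  k1=λy_n ⇒ h·k1=z·y_n;  k2=λ(1+4/11z)y_n ⇒ h·k2=z(1+4/11z)y_n
  y_{n+1}/y_n = 1 − 1/6z + 7/6z(1+4/11z) = 1 + z + 14/33z²
  Hence R(z) = 1 + z + 14/33z².

Need |R(x)|<1, x<0.
x=-0.82: |R|=0.4653
R=1: x+14/33x²=0 ⇒ x=−33/14=-2.3571; min R=1−1/(4·14/33)=0.4107>−1
Confirm numerically:
  x=-2.303: |R|=0.94710 <1
  x=-2.297: |R|=0.94139 <1
  x=-1.692: |R|=0.52255 <1
  x=-1.311: |R|=0.41815 <1
  x=-2.740: |R|=1.44504 >1
  x=-2.715: |R|=1.41219 >1
  x=-2.602: |R|=1.27029 >1
Stable set (-2.3571, 0).

z∈(-2.3571,0).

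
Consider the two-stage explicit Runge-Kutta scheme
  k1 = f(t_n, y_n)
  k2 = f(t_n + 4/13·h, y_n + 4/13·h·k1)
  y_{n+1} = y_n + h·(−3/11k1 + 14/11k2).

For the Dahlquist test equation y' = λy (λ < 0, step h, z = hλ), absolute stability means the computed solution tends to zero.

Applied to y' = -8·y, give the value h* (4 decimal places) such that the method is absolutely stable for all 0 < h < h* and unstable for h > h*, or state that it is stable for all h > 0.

With y'=λy (z=hλ):
  k1=λy_n ⇒ h·k1=z·y_n;  k2=λ(1+4/13z)y_n ⇒ h·k2=z(1+4/13z)y_n
  y_{n+1}/y_n = 1 − 3/11z + 14/11z(1+4/13z) = 1 + z + 56/143z²
  Hence R(z) = 1 + z + 56/143z².

Need |R(x)|<1, x<0.
x=-0.73: |R|=0.4787
R=1: x+56/143x²=0 ⇒ x=−143/56=-2.5536; min R=1−1/(4·56/143)=0.3616>−1
Confirm numerically:
  x=-2.206: |R|=0.69974 <1
  x=-2.168: |R|=0.67265 <1
  x=-2.045: |R|=0.59272 <1
  x=-3.078: |R|=1.63213 >1
  x=-2.824: |R|=1.29907 >1
Stable set (-2.5536, 0).

(-2.5536,0); λ=-8 ⇒ h* = (143/56)/8 = 0.3192.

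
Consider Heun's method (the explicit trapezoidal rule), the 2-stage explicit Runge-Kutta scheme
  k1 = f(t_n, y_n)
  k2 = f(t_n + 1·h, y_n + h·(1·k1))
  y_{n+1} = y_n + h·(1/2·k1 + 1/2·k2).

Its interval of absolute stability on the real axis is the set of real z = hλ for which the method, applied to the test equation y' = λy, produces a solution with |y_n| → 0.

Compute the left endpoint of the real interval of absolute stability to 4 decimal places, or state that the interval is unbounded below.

With y'=λy (z=hλ):
  order 2, 2-stage ⇒ R(z)=1+z+z^2/2
  (e.g. R(-0.87)=0.50845, |R|=0.50845)

Need |R(x)|<1, x<0.
x=-0.87: |R|=0.5085
|R(-2.17)|=1.1845 |R(-1.4)|=0.5800 |R(-0.87)|=0.5085
Bisect:
  x_lo=-2.4422 |R|=1.5399  x_hi=-0.0698 |R|=0.9326
  mid=-1.25600 |R|=0.53277 →hi
  mid=-1.84909 |R|=0.86048 →hi
  mid=-2.14563 |R|=1.15624 →lo
  mid=-1.99736 |R|=0.99736 →hi
  mid=-2.07150 |R|=1.07405 →lo
  mid=-2.03443 |R|=1.03502 →lo
  mid=-2.01589 |R|=1.01602 →lo
  mid=-2.00663 |R|=1.00665 →lo
  ...
  [-2.00011,-1.99997] ⇒ x*=-2.0000
Interval (-2.0000, 0).

z* = -2.0000.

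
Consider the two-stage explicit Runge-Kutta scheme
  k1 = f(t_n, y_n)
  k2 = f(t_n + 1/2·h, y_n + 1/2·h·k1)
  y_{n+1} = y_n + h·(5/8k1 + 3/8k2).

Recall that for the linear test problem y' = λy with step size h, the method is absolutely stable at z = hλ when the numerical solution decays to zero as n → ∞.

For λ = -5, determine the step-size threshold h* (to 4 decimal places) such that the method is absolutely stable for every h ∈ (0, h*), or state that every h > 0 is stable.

Test eqn y'=λy, z=hλ:
  k1=λy_n ⇒ h·k1=z·y_n;  k2=λ(1+1/2z)y_n ⇒ h·k2=z(1+1/2z)y_n
  y_{n+1}/y_n = 1 + 5/8z + 3/8z(1+1/2z) = 1 + z + 3/16z²
  so R(z) = 1 + z + 3/16z².

Boundary: |R(x)|=1, x<0.
x=-1.63: |R|=0.1318
R=1: x+3/16x²=0 ⇒ x=−16/3=-5.3333; min R=1−1/(4·3/16)=-0.3333>−1
Confirm numerically:
  x=-4.144: |R|=0.07589 <1
  x=-3.980: |R|=0.00993 <1
  x=-3.887: |R|=0.05411 <1
  x=-2.961: |R|=0.31709 <1
  x=-5.695: |R|=1.38619 >1
  x=-5.640: |R|=1.32430 >1
  x=-5.519: |R|=1.19213 >1
So |R|<1 on (-5.3333, 0).

(-5.3333,0); λ=-5 ⇒ h* = (16/3)/5 = 1.0667.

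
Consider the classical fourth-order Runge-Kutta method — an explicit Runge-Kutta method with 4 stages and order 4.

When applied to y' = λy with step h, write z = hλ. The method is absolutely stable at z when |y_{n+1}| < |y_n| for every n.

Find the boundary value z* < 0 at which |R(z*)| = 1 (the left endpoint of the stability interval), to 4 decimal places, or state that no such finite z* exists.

z* = -2.7853.

Set f=λy, z=hλ:
  order 4, 4-stage ⇒ R(z)=1+z+z^2/2+z^3/6+z^4/24
  (e.g. R(-1.49)=0.27409, |R|=0.27409)

Boundary: |R(x)|=1, x<0.
x=-1.49: |R|=0.2741
|R(-2.99)|=1.3551 |R(-2.48)|=0.6292 |R(-1.24)|=0.3095
Bisect:
  x_lo=-3.0985 |R|=1.5844  x_hi=-0.2359 |R|=0.7899
  mid=-1.66720 |R|=0.27215 →hi
  mid=-2.38285 |R|=0.54448 →hi
  mid=-2.74067 |R|=0.93478 →hi
  mid=-2.91958 |R|=1.22207 →lo
  mid=-2.83012 |R|=1.06972 →lo
  mid=-2.78540 |R|=1.00015 →lo
  mid=-2.76303 |R|=0.96695 →hi
  mid=-2.77421 |R|=0.98342 →hi
  mid=-2.77980 |R|=0.99176 →hi
  ...
  [-2.78540,-2.78522] ⇒ x*=-2.7853
So |R|<1 on (-2.7853, 0).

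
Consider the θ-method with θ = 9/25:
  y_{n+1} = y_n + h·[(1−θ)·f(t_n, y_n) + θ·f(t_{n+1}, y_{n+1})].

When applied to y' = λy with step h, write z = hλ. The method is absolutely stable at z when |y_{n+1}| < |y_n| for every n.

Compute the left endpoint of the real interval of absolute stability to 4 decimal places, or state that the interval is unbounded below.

Test eqn y'=λy, z=hλ:
  y_{n+1} = y_n + z·[16/25·y_n + 9/25·y_{n+1}] ⇒ (1 − 9/25z)y_{n+1} = (1 + 16/25z)y_n
  Hence R(z) = (1 + 16/25z)/(1 − 9/25z).

Find x<0 with |R(x)|<1.
x=-0.54: |R|=0.5479
R=−1: 1+16/25x = −1+9/25x ⇒ -7/25x=2 ⇒ x=2/(-7/25)=-7.1429
Confirm numerically:
  x=-5.540: |R|=0.85012 <1
  x=-5.396: |R|=0.83378 <1
  x=-2.974: |R|=0.43627 <1
  x=-7.575: |R|=1.03247 >1
  x=-7.381: |R|=1.01823 >1
  x=-7.246: |R|=1.00800 >1
Stable set (-7.1429, 0).

z* = -7.1429.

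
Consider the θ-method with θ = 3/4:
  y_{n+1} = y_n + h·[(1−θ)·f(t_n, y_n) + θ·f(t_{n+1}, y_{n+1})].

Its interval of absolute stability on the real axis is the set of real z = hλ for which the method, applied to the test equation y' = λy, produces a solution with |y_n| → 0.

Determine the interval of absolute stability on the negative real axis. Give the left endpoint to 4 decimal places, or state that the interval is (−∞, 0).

unbounded; (−∞, 0).

Set f=λy, z=hλ:
  y_{n+1} = y_n + z·[1/4·y_n + 3/4·y_{n+1}] ⇒ (1 − 3/4z)y_{n+1} = (1 + 1/4z)y_n
  so R(z) = (1 + 1/4z)/(1 − 3/4z).

Solve |R(x)|<1 on ℝ⁻.
x=-0.98: |R|=0.4352
x=-2: |R|=0.2000
x=-10: |R|=0.1765
x=-100: |R|=0.3158
θ=3/4≥1/2 ⇒ |1+1/4x|<|1−3/4x| ∀x<0 ⇒ interval (−∞,0).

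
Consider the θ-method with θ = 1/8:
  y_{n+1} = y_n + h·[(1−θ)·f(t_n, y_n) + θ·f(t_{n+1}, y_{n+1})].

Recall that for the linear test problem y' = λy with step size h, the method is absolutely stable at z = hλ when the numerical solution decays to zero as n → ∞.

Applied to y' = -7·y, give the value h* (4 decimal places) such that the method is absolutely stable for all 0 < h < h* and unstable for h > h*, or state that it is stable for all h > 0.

Set f=λy, z=hλ:
  y_{n+1} = y_n + z·[7/8·y_n + 1/8·y_{n+1}] ⇒ (1 − 1/8z)y_{n+1} = (1 + 7/8z)y_n
  Hence R(z) = (1 + 7/8z)/(1 − 1/8z).

Solve |R(x)|<1 on ℝ⁻.
x=-0.86: |R|=0.2235
R=−1: 1+7/8x = −1+1/8x ⇒ -3/4x=2 ⇒ x=2/(-3/4)=-2.6667
Confirm numerically:
  x=-2.493: |R|=0.90070 <1
  x=-1.935: |R|=0.55813 <1
  x=-1.464: |R|=0.23753 <1
  x=-3.154: |R|=1.26215 >1
  x=-2.710: |R|=1.02428 >1
So |R|<1 on (-2.6667, 0).

(-2.6667,0); λ=-7 ⇒ h* = (8/3)/7 = 0.3810.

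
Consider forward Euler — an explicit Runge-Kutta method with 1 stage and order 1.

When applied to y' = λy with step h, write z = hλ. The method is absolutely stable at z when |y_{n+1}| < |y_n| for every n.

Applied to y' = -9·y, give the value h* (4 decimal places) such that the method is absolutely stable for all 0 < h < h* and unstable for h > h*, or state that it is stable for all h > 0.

(-2.0000,0); λ=-9 ⇒ h* = 0.2222.

Test eqn y'=λy, z=hλ:
  order 1, 1-stage ⇒ R(z)=1+z
  (e.g. R(-1.13)=-0.13000, |R|=0.13000)

Boundary: |R(x)|=1, x<0.
x=-1.13: |R|=0.1300
|R(-2.02)|=1.0200 |R(-1.53)|=0.5300 |R(-1.23)|=0.2300
Bisect:
  x_lo=-2.5493 |R|=1.5493  x_hi=-0.3162 |R|=0.6838
  mid=-1.43278 |R|=0.43278 →hi
  mid=-1.99105 |R|=0.99105 →hi
  mid=-2.27019 |R|=1.27019 →lo
  mid=-2.13062 |R|=1.13062 →lo
  mid=-2.06084 |R|=1.06084 →lo
  mid=-2.02594 |R|=1.02594 →lo
  mid=-2.00850 |R|=1.00850 →lo
  mid=-1.99977 |R|=0.99977 →hi
  ...
  [-2.00005,-1.99991] ⇒ x*=-2.0000
So |R|<1 on (-2.0000, 0).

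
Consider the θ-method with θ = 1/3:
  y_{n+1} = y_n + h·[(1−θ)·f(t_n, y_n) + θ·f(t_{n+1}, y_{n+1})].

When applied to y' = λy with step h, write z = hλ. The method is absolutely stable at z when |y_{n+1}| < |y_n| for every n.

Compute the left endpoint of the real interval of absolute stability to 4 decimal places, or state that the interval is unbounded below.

z* = -6.0000.

With y'=λy (z=hλ):
  y_{n+1} = y_n + z·[2/3·y_n + 1/3·y_{n+1}] ⇒ (1 − 1/3z)y_{n+1} = (1 + 2/3z)y_n
  ⇒ R(z) = (1 + 2/3z)/(1 − 1/3z).

Boundary: |R(x)|=1, x<0.
x=-0.45: |R|=0.6087
R=−1: 1+2/3x = −1+1/3x ⇒ -1/3x=2 ⇒ x=2/(-1/3)=-6.0000
Confirm numerically:
  x=-5.018: |R|=0.87753 <1
  x=-3.799: |R|=0.67628 <1
  x=-3.435: |R|=0.60140 <1
  x=-6.472: |R|=1.04983 >1
  x=-6.181: |R|=1.01971 >1
Stable set (-6.0000, 0).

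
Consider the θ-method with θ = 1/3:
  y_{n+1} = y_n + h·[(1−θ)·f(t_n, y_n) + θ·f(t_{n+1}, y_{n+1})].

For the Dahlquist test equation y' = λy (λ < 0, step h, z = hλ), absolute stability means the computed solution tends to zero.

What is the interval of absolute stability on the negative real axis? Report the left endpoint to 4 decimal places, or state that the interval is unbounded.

(-6.0000, 0).

On y'=λy, z=hλ:
  y_{n+1} = y_n + z·[2/3·y_n + 1/3·y_{n+1}] ⇒ (1 − 1/3z)y_{n+1} = (1 + 2/3z)y_n
  Hence R(z) = (1 + 2/3z)/(1 − 1/3z).

Need |R(x)|<1, x<0.
x=-1.61: |R|=0.0477
R=−1: 1+2/3x = −1+1/3x ⇒ -1/3x=2 ⇒ x=2/(-1/3)=-6.0000
Confirm numerically:
  x=-5.289: |R|=0.91422 <1
  x=-4.848: |R|=0.85321 <1
  x=-3.573: |R|=0.63076 <1
  x=-2.412: |R|=0.33703 <1
  x=-6.518: |R|=1.05442 >1
  x=-6.182: |R|=1.01982 >1
  x=-6.089: |R|=1.00979 >1
Stable set (-6.0000, 0).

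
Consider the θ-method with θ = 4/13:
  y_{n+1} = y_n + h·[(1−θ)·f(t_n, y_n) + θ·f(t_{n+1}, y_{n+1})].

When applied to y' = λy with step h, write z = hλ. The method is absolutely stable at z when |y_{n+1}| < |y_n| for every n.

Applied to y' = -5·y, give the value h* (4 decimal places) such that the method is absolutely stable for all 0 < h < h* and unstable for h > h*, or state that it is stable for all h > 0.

(-5.2000,0); λ=-5 ⇒ h* = (26/5)/5 = 1.0400.

On y'=λy, z=hλ:
  y_{n+1} = y_n + z·[9/13·y_n + 4/13·y_{n+1}] ⇒ (1 − 4/13z)y_{n+1} = (1 + 9/13z)y_n
  so R(z) = (1 + 9/13z)/(1 − 4/13z).

Solve |R(x)|<1 on ℝ⁻.
x=-0.51: |R|=0.5592
R=−1: 1+9/13x = −1+4/13x ⇒ -5/13x=2 ⇒ x=2/(-5/13)=-5.2000
Confirm numerically:
  x=-4.149: |R|=0.82244 <1
  x=-3.283: |R|=0.63321 <1
  x=-2.904: |R|=0.53364 <1
  x=-2.675: |R|=0.46730 <1
  x=-5.723: |R|=1.07286 >1
  x=-5.587: |R|=1.05474 >1
  x=-5.454: |R|=1.03648 >1
Stable set (-5.2000, 0).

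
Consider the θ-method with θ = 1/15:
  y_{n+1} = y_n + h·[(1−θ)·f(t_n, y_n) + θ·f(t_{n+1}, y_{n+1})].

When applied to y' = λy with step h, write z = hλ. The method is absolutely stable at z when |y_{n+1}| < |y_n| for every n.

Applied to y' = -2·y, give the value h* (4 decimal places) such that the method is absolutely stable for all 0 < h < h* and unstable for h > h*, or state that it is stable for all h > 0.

Test eqn y'=λy, z=hλ:
  y_{n+1} = y_n + z·[14/15·y_n + 1/15·y_{n+1}] ⇒ (1 − 1/15z)y_{n+1} = (1 + 14/15z)y_n
  R(z) = (1 + 14/15z)/(1 − 1/15z).

Solve |R(x)|<1 on ℝ⁻.
x=-0.84: |R|=0.2045
R=−1: 1+14/15x = −1+1/15x ⇒ -13/15x=2 ⇒ x=2/(-13/15)=-2.3077
Confirm numerically:
  x=-1.723: |R|=0.54548 <1
  x=-1.660: |R|=0.49460 <1
  x=-1.583: |R|=0.43189 <1
  x=-1.270: |R|=0.17087 <1
  x=-2.811: |R|=1.36736 >1
  x=-2.681: |R|=1.27448 >1
So |R|<1 on (-2.3077, 0).

(-2.3077,0); λ=-2 ⇒ h* = (30/13)/2 = 1.1538.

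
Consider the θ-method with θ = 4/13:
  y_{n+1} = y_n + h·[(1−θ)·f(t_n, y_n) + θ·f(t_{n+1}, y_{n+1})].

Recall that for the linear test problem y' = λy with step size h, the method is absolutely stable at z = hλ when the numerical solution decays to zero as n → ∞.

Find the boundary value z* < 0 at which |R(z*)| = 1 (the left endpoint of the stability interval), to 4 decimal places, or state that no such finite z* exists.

Test eqn y'=λy, z=hλ:
  y_{n+1} = y_n + z·[9/13·y_n + 4/13·y_{n+1}] ⇒ (1 − 4/13z)y_{n+1} = (1 + 9/13z)y_n
  so R(z) = (1 + 9/13z)/(1 − 4/13z).

Boundary: |R(x)|=1, x<0.
x=-0.97: |R|=0.2530
R=−1: 1+9/13x = −1+4/13x ⇒ -5/13x=2 ⇒ x=2/(-5/13)=-5.2000
Confirm numerically:
  x=-5.147: |R|=0.99211 <1
  x=-4.731: |R|=0.92654 <1
  x=-4.210: |R|=0.83412 <1
  x=-2.426: |R|=0.38909 <1
  x=-5.412: |R|=1.03059 >1
  x=-5.328: |R|=1.01865 >1
Stable set (-5.2000, 0).

z* = -5.2000.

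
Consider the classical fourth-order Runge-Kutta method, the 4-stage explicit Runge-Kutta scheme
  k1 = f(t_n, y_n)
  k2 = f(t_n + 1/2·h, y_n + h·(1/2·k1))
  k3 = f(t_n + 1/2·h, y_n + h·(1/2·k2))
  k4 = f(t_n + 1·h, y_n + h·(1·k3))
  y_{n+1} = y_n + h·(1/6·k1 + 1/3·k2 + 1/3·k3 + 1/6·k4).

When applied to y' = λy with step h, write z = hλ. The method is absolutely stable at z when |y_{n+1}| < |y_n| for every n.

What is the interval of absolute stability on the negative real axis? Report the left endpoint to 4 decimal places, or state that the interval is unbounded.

(-2.7853, 0).

Set f=λy, z=hλ:
  order 4, 4-stage ⇒ R(z)=1+z+z^2/2+z^3/6+z^4/24
  (e.g. R(-1.72)=0.27580, |R|=0.27580)

Find x<0 with |R(x)|<1.
x=-1.72: |R|=0.2758
|R(-2.96)|=1.2970 |R(-1.71)|=0.2749 |R(-1.06)|=0.3559
Bisect:
  x_lo=-3.3222 |R|=2.1607  x_hi=-0.2381 |R|=0.7881
  mid=-1.78016 |R|=0.28254 →hi
  mid=-2.55116 |R|=0.70070 →hi
  mid=-2.93667 |R|=1.25326 →lo
  mid=-2.74392 |R|=0.93939 →hi
  mid=-2.84029 |R|=1.08614 →lo
  mid=-2.79210 |R|=1.01032 →lo
  mid=-2.76801 |R|=0.97425 →hi
  mid=-2.78006 |R|=0.99213 →hi
  mid=-2.78608 |R|=1.00119 →lo
  mid=-2.78307 |R|=0.99665 →hi
  ...
  [-2.78533,-2.78514] ⇒ x*=-2.7853
So |R|<1 on (-2.7853, 0).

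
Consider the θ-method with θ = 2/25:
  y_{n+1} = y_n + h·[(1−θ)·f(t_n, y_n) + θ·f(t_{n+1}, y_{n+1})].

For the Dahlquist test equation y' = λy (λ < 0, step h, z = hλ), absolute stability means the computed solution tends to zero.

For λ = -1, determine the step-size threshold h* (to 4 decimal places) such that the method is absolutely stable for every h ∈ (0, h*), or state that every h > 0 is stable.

With y'=λy (z=hλ):
  y_{n+1} = y_n + z·[23/25·y_n + 2/25·y_{n+1}] ⇒ (1 − 2/25z)y_{n+1} = (1 + 23/25z)y_n
  so R(z) = (1 + 23/25z)/(1 − 2/25z).

Need |R(x)|<1, x<0.
x=-1.55: |R|=0.3790
R=−1: 1+23/25x = −1+2/25x ⇒ -21/25x=2 ⇒ x=2/(-21/25)=-2.3810
Confirm numerically:
  x=-1.855: |R|=0.61529 <1
  x=-1.412: |R|=0.26869 <1
  x=-1.315: |R|=0.18983 <1
  x=-2.865: |R|=1.33078 >1
  x=-2.852: |R|=1.32217 >1
Stable set (-2.3810, 0).

(-2.3810,0); λ=-1 ⇒ h* = (50/21)/1 = 2.3810.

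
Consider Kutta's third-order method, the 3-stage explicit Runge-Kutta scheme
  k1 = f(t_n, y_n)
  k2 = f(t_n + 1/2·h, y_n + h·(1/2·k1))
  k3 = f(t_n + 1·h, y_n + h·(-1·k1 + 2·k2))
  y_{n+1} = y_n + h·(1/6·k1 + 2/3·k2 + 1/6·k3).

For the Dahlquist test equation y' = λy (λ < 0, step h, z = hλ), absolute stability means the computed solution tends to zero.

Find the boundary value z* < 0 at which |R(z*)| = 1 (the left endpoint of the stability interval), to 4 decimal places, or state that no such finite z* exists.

left endpoint -2.5127.

With y'=λy (z=hλ):
  order 3, 3-stage ⇒ R(z)=1+z+z^2/2+z^3/6
  (e.g. R(-0.79)=0.43988, |R|=0.43988)

Solve |R(x)|<1 on ℝ⁻.
x=-0.79: |R|=0.4399
|R(-2.32)|=0.7100 |R(-1.95)|=0.2846 |R(-1.63)|=0.0233
Bisect:
  x_lo=-3.0742 |R|=2.1911  x_hi=-0.3090 |R|=0.7338
  mid=-1.69161 |R|=0.06760 →hi
  mid=-2.38290 |R|=0.79890 →hi
  mid=-2.72855 |R|=1.39173 →lo
  mid=-2.55573 |R|=1.07209 →lo
  mid=-2.46932 |R|=0.93001 →hi
  mid=-2.51252 |R|=0.99963 →hi
  mid=-2.53413 |R|=1.03550 →lo
  ...
  [-2.51286,-2.51269] ⇒ x*=-2.5127
So |R|<1 on (-2.5127, 0).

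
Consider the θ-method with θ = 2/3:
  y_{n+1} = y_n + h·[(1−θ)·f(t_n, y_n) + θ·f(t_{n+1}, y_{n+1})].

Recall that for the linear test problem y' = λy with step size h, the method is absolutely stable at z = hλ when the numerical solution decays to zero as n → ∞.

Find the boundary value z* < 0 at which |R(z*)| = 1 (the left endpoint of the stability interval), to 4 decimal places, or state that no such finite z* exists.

With y'=λy (z=hλ):
  y_{n+1} = y_n + z·[1/3·y_n + 2/3·y_{n+1}] ⇒ (1 − 2/3z)y_{n+1} = (1 + 1/3z)y_n
  ⇒ R(z) = (1 + 1/3z)/(1 − 2/3z).

Need |R(x)|<1, x<0.
x=-1.36: |R|=0.2867
x=-2: |R|=0.1429
x=-10: |R|=0.3043
x=-100: |R|=0.4778
θ=2/3≥1/2 ⇒ |1+1/3x|<|1−2/3x| ∀x<0 ⇒ stable on all of ℝ⁻.

unbounded; (−∞, 0).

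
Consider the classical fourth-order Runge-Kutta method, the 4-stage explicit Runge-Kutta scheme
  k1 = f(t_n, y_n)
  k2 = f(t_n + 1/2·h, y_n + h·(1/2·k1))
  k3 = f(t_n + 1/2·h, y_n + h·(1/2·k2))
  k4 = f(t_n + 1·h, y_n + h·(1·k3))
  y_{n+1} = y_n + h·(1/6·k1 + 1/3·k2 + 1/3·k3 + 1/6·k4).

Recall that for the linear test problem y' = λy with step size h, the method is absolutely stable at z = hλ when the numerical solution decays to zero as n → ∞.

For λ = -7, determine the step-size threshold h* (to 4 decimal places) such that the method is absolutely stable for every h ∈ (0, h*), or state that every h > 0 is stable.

(-2.7853,0); λ=-7 ⇒ h* = 0.3979.

Test eqn y'=λy, z=hλ:
  order 4, 4-stage ⇒ R(z)=1+z+z^2/2+z^3/6+z^4/24
  (e.g. R(-0.48)=0.61898, |R|=0.61898)

Boundary: |R(x)|=1, x<0.
x=-0.48: |R|=0.6190
|R(-3.16)|=1.7284 |R(-1.04)|=0.3621 |R(-0.66)|=0.5178
Bisect:
  x_lo=-3.3196 |R|=2.1532  x_hi=-0.1376 |R|=0.8715
  mid=-1.72859 |R|=0.27659 →hi
  mid=-2.52410 |R|=0.67251 →hi
  mid=-2.92185 |R|=1.22618 →lo
  mid=-2.72297 |R|=0.91004 →hi
  mid=-2.82241 |R|=1.05742 →lo
  mid=-2.77269 |R|=0.98117 →hi
  mid=-2.79755 |R|=1.01864 →lo
  mid=-2.78512 |R|=0.99974 →hi
  mid=-2.79134 |R|=1.00915 →lo
  mid=-2.78823 |R|=1.00444 →lo
  ...
  [-2.78532,-2.78512] ⇒ x*=-2.7853
So |R|<1 on (-2.7853, 0).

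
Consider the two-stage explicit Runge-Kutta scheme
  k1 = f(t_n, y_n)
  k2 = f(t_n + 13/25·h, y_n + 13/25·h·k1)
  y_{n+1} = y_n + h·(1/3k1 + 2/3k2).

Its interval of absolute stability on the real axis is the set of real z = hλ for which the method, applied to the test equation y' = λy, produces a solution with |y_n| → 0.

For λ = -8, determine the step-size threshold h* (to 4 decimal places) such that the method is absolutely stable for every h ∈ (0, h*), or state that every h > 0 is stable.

(-2.8846,0); λ=-8 ⇒ h* = (75/26)/8 = 0.3606.

With y'=λy (z=hλ):
  k1=λy_n ⇒ h·k1=z·y_n;  k2=λ(1+13/25z)y_n ⇒ h·k2=z(1+13/25z)y_n
  y_{n+1}/y_n = 1 + 1/3z + 2/3z(1+13/25z) = 1 + z + 26/75z²
  Hence R(z) = 1 + z + 26/75z².

Need |R(x)|<1, x<0.
x=-1.3: |R|=0.2859
R=1: x+26/75x²=0 ⇒ x=−75/26=-2.8846; min R=1−1/(4·26/75)=0.2788>−1
Confirm numerically:
  x=-1.637: |R|=0.29199 <1
  x=-1.428: |R|=0.27892 <1
  x=-1.412: |R|=0.27916 <1
  x=-3.369: |R|=1.56572 >1
  x=-2.988: |R|=1.10709 >1
  x=-2.958: |R|=1.07525 >1
So |R|<1 on (-2.8846, 0).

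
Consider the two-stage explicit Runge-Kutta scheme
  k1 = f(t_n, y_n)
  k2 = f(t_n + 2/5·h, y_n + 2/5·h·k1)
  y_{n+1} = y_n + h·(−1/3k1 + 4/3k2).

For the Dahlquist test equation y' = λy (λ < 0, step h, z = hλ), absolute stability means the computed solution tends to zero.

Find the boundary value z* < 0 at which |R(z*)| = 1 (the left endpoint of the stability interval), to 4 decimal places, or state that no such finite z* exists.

z* = -1.8750.

Test eqn y'=λy, z=hλ:
  k1=λy_n ⇒ h·k1=z·y_n;  k2=λ(1+2/5z)y_n ⇒ h·k2=z(1+2/5z)y_n
  y_{n+1}/y_n = 1 − 1/3z + 4/3z(1+2/5z) = 1 + z + 8/15z²
  ⇒ R(z) = 1 + z + 8/15z².

Solve |R(x)|<1 on ℝ⁻.
x=-0.98: |R|=0.5322
R=1: x+8/15x²=0 ⇒ x=−15/8=-1.8750; min R=1−1/(4·8/15)=0.5312>−1
Confirm numerically:
  x=-1.768: |R|=0.89911 <1
  x=-1.306: |R|=0.60367 <1
  x=-1.224: |R|=0.57503 <1
  x=-0.976: |R|=0.53204 <1
  x=-2.448: |R|=1.74811 >1
  x=-2.383: |R|=1.64563 >1
  x=-2.351: |R|=1.59684 >1
Interval (-1.8750, 0).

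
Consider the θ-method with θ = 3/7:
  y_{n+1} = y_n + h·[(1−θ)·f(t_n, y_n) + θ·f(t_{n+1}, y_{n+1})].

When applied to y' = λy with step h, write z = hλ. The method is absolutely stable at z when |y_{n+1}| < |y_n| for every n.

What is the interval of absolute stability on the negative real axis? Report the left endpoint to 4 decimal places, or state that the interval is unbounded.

Test eqn y'=λy, z=hλ:
  y_{n+1} = y_n + z·[4/7·y_n + 3/7·y_{n+1}] ⇒ (1 − 3/7z)y_{n+1} = (1 + 4/7z)y_n
  Hence R(z) = (1 + 4/7z)/(1 − 3/7z).

Find x<0 with |R(x)|<1.
x=-1.03: |R|=0.2854
R=−1: 1+4/7x = −1+3/7x ⇒ -1/7x=2 ⇒ x=2/(-1/7)=-14.0000
Confirm numerically:
  x=-11.105: |R|=0.92819 <1
  x=-9.701: |R|=0.88092 <1
  x=-5.805: |R|=0.66435 <1
  x=-14.447: |R|=1.00888 >1
  x=-14.317: |R|=1.00635 >1
  x=-14.295: |R|=1.00591 >1
Stable set (-14.0000, 0).

z∈(-14.0000,0).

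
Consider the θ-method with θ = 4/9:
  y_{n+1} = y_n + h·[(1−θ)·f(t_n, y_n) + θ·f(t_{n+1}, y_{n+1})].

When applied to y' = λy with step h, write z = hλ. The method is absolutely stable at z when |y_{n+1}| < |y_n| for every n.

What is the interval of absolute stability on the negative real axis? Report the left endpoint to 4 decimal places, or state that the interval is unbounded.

z∈(-18.0000,0).

Test eqn y'=λy, z=hλ:
  y_{n+1} = y_n + z·[5/9·y_n + 4/9·y_{n+1}] ⇒ (1 − 4/9z)y_{n+1} = (1 + 5/9z)y_n
  Hence R(z) = (1 + 5/9z)/(1 − 4/9z).

Find x<0 with |R(x)|<1.
x=-1.73: |R|=0.0220
R=−1: 1+5/9x = −1+4/9x ⇒ -1/9x=2 ⇒ x=2/(-1/9)=-18.0000
Confirm numerically:
  x=-16.994: |R|=0.98693 <1
  x=-14.505: |R|=0.94785 <1
  x=-13.693: |R|=0.93246 <1
  x=-11.873: |R|=0.89154 <1
  x=-18.499: |R|=1.00601 >1
  x=-18.459: |R|=1.00554 >1
So |R|<1 on (-18.0000, 0).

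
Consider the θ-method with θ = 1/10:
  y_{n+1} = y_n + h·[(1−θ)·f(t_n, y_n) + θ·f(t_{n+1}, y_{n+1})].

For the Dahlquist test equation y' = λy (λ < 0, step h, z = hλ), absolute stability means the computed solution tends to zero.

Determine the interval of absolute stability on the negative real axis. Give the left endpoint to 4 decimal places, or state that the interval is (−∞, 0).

Set f=λy, z=hλ:
  y_{n+1} = y_n + z·[9/10·y_n + 1/10·y_{n+1}] ⇒ (1 − 1/10z)y_{n+1} = (1 + 9/10z)y_n
  Hence R(z) = (1 + 9/10z)/(1 − 1/10z).

Solve |R(x)|<1 on ℝ⁻.
x=-0.65: |R|=0.3897
R=−1: 1+9/10x = −1+1/10x ⇒ -4/5x=2 ⇒ x=2/(-4/5)=-2.5000
Confirm numerically:
  x=-2.363: |R|=0.91135 <1
  x=-1.915: |R|=0.60722 <1
  x=-1.313: |R|=0.16061 <1
  x=-1.049: |R|=0.05059 <1
  x=-2.963: |R|=1.28574 >1
  x=-2.864: |R|=1.22637 >1
  x=-2.702: |R|=1.12722 >1
Stable set (-2.5000, 0).

(-2.5000, 0).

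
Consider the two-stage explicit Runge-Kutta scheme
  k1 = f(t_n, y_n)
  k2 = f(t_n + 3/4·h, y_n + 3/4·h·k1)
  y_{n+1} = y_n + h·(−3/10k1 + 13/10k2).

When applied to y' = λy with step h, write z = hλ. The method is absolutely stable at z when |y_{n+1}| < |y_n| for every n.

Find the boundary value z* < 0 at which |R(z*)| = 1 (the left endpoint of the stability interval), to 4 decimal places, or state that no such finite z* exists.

z* = -1.0256.

With y'=λy (z=hλ):
  k1=λy_n ⇒ h·k1=z·y_n;  k2=λ(1+3/4z)y_n ⇒ h·k2=z(1+3/4z)y_n
  y_{n+1}/y_n = 1 − 3/10z + 13/10z(1+3/4z) = 1 + z + 39/40z²
  Hence R(z) = 1 + z + 39/40z².

Find x<0 with |R(x)|<1.
x=-0.31: |R|=0.7837
R=1: x+39/40x²=0 ⇒ x=−40/39=-1.0256; min R=1−1/(4·39/40)=0.7436>−1
Confirm numerically:
  x=-0.660: |R|=0.76471 <1
  x=-0.581: |R|=0.74812 <1
  x=-0.420: |R|=0.75199 <1
  x=-1.444: |R|=1.58901 >1
  x=-1.388: |R|=1.49038 >1
  x=-1.198: |R|=1.20132 >1
So |R|<1 on (-1.0256, 0).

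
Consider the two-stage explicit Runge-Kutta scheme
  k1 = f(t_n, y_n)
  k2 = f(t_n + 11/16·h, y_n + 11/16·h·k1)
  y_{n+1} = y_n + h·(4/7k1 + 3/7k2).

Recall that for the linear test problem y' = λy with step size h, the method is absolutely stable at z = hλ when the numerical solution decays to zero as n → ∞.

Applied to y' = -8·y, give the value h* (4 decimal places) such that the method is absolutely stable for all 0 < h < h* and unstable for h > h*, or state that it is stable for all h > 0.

(-3.3939,0); λ=-8 ⇒ h* = (112/33)/8 = 0.4242.

Set f=λy, z=hλ:
  k1=λy_n ⇒ h·k1=z·y_n;  k2=λ(1+11/16z)y_n ⇒ h·k2=z(1+11/16z)y_n
  y_{n+1}/y_n = 1 + 4/7z + 3/7z(1+11/16z) = 1 + z + 33/112z²
  Hence R(z) = 1 + z + 33/112z².

Solve |R(x)|<1 on ℝ⁻.
x=-0.49: |R|=0.5807
R=1: x+33/112x²=0 ⇒ x=−112/33=-3.3939; min R=1−1/(4·33/112)=0.1515>−1
Confirm numerically:
  x=-3.311: |R|=0.91909 <1
  x=-2.991: |R|=0.64490 <1
  x=-2.201: |R|=0.22637 <1
  x=-1.527: |R|=0.16003 <1
  x=-3.799: |R|=1.45340 >1
  x=-3.471: |R|=1.07881 >1
  x=-3.422: |R|=1.02829 >1
So |R|<1 on (-3.3939, 0).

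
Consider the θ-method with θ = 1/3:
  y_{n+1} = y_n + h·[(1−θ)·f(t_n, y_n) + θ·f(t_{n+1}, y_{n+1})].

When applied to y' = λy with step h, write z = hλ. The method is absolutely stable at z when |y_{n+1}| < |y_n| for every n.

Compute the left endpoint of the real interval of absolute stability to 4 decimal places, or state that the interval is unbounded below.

z* = -6.0000.

Test eqn y'=λy, z=hλ:
  y_{n+1} = y_n + z·[2/3·y_n + 1/3·y_{n+1}] ⇒ (1 − 1/3z)y_{n+1} = (1 + 2/3z)y_n
  so R(z) = (1 + 2/3z)/(1 − 1/3z).

Find x<0 with |R(x)|<1.
x=-1.33: |R|=0.0785
R=−1: 1+2/3x = −1+1/3x ⇒ -1/3x=2 ⇒ x=2/(-1/3)=-6.0000
Confirm numerically:
  x=-5.296: |R|=0.91514 <1
  x=-4.251: |R|=0.75879 <1
  x=-4.228: |R|=0.75484 <1
  x=-6.382: |R|=1.04072 >1
  x=-6.326: |R|=1.03496 >1
Interval (-6.0000, 0).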